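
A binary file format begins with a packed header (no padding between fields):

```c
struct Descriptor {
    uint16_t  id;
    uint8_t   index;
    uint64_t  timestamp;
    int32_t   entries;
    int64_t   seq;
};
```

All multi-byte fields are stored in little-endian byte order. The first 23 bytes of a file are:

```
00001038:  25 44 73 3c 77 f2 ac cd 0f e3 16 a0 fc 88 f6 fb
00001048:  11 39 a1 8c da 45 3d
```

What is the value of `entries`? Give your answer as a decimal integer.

-158794592

`entries` follows `id` (2 B), `index` (1 B), `timestamp` (8 B), so it starts at offset 2 + 1 + 8 = 11 and occupies 4 bytes.
Bytes at offsets 11..14: A0 FC 88 F6.
Little-endian: lowest address holds the least-significant byte.
Reassemble most-significant byte first: F6 88 FC A0 → 0xF688FCA0.
Top bit is set, so as a signed 32-bit value this is 0xF688FCA0 − 2^32 = -158794592.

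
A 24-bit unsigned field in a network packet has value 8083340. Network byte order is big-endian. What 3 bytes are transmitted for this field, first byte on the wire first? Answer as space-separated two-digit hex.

7B 57 8C

8083340 in hexadecimal, padded to 24 bits, is 0x7B578C.
Split into bytes (most-significant first): 7B 57 8C.
Big-endian: lowest address holds the most-significant byte.
So the memory order matches the most-significant-first order: 7B 57 8C.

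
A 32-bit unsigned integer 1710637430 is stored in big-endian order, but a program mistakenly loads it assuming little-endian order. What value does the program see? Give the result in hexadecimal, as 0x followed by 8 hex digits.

1710637430 in 32-bit hexadecimal is 0x65F64176.
Stored big-endian, the bytes at ascending addresses are 65 F6 41 76.
Read back as little-endian, the first byte is least significant, giving 0x7641F665.

0x7641F665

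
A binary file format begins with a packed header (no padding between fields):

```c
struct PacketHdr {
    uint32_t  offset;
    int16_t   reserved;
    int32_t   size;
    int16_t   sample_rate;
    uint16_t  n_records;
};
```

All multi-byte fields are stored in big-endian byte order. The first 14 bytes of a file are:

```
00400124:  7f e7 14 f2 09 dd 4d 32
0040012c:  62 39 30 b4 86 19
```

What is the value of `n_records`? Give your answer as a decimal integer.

`n_records` follows `offset` (4 B), `reserved` (2 B), `size` (4 B), `sample_rate` (2 B), so it starts at offset 4 + 2 + 4 + 2 = 12 and occupies 2 bytes.
Bytes at offsets 12..13: 86 19.
Big-endian: lowest address holds the most-significant byte.
The bytes are already most-significant first: 0x8619.
0x8619 = 34329.

34329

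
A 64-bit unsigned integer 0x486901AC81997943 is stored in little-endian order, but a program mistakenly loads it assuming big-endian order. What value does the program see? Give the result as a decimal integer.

Stored little-endian, the bytes at ascending addresses are 43 79 99 81 AC 01 69 48.
Read back as big-endian, the last byte is least significant, giving 0x43799981AC016948.
0x43799981AC016948 = 4862086054938765640.

4862086054938765640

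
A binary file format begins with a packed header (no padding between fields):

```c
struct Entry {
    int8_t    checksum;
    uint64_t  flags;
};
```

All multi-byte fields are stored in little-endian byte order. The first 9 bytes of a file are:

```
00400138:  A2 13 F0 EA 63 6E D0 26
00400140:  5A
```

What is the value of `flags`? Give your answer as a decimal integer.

`flags` follows `checksum` (1 byte), so it starts at byte offset 1 and occupies 8 bytes.
Bytes at offsets 1..8: 13 F0 EA 63 6E D0 26 5A.
In little-endian order the low byte comes first in memory.
Reassemble most-significant byte first: 5A 26 D0 6E 63 EA F0 13 → 0x5A26D06E63EAF013.
0x5A26D06E63EAF013 = 6496108685069840403.

6496108685069840403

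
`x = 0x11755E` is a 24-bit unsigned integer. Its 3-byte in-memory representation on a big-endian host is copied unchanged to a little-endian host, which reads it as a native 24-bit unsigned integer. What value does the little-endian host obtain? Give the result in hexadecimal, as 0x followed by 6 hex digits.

Stored big-endian, the bytes at ascending addresses are 11 75 5E.
Read back as little-endian, the first byte is least significant, giving 0x5E7511.

0x5E7511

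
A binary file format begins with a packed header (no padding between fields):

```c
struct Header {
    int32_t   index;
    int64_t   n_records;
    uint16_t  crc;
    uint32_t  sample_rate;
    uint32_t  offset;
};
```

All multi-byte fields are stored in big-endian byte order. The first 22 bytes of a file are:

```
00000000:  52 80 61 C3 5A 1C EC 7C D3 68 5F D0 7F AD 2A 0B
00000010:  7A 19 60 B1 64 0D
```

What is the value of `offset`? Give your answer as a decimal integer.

1622238221

`offset` follows `index` (4 B), `n_records` (8 B), `crc` (2 B), `sample_rate` (4 B), so it starts at offset 4 + 8 + 2 + 4 = 18 and occupies 4 bytes.
Bytes at offsets 18..21: 60 B1 64 0D.
Big-endian: lowest address holds the most-significant byte.
The bytes are already most-significant first: 0x60B1640D.
0x60B1640D = 1622238221.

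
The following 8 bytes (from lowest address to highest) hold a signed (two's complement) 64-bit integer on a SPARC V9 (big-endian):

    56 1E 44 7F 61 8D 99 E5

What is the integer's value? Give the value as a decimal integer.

Big-endian stores the most-significant byte at the lowest address.
The bytes are already most-significant first: 0x561E447F618D99E5.
0x561E447F618D99E5 = 6205472650451327461.

6205472650451327461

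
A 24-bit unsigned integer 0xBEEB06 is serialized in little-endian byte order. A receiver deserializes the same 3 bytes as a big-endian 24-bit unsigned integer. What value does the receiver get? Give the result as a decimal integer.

453566

Stored little-endian, the bytes at ascending addresses are 06 EB BE.
Read back as big-endian, the last byte is least significant, giving 0x06EBBE.
0x06EBBE = 453566.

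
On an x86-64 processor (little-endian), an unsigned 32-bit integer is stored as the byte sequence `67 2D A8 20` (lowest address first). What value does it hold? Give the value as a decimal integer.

In little-endian order the low byte comes first in memory.
Reassemble most-significant byte first: 20 A8 2D 67 → 0x20A82D67.
0x20A82D67 = 547892583.

547892583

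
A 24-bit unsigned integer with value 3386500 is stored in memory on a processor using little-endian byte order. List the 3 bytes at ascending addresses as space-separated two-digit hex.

3386500 in hexadecimal, padded to 24 bits, is 0x33AC84.
Split into bytes (most-significant first): 33 AC 84.
Little-endian stores the least-significant byte at the lowest address.
So at ascending addresses the bytes are 84 AC 33.

84 AC 33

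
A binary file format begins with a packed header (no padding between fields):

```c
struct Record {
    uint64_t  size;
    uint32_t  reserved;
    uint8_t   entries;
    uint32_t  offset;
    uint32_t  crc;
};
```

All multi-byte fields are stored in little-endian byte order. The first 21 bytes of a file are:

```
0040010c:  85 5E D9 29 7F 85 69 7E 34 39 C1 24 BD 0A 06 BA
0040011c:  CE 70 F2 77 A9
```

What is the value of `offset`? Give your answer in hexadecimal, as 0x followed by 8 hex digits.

`offset` follows `size` (8 B), `reserved` (4 B), `entries` (1 B), so it starts at offset 8 + 4 + 1 = 13 and occupies 4 bytes.
Bytes at offsets 13..16: 0A 06 BA CE.
In little-endian order the low byte comes first in memory.
Reassemble most-significant byte first: CE BA 06 0A → 0xCEBA060A.

0xCEBA060A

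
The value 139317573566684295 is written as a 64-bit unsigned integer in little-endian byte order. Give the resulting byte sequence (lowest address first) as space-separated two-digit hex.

87 5C 69 53 98 F4 EE 01

139317573566684295 in hexadecimal, padded to 64 bits, is 0x01EEF49853695C87.
Split into bytes (most-significant first): 01 EE F4 98 53 69 5C 87.
Little-endian stores the least-significant byte at the lowest address.
So at ascending addresses the bytes are 87 5C 69 53 98 F4 EE 01.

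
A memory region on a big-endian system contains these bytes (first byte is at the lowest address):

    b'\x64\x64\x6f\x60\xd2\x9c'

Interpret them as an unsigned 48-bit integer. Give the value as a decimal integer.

Big-endian: lowest address holds the most-significant byte.
The bytes are already most-significant first: 0x64646F60D29C.
0x64646F60D29C = 110382528123548.

110382528123548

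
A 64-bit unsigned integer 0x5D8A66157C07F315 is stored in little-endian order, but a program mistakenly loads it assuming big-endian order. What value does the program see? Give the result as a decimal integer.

Stored little-endian, the bytes at ascending addresses are 15 F3 07 7C 15 66 8A 5D.
Read back as big-endian, the last byte is least significant, giving 0x15F3077C15668A5D.
0x15F3077C15668A5D = 1581616123653556829.

1581616123653556829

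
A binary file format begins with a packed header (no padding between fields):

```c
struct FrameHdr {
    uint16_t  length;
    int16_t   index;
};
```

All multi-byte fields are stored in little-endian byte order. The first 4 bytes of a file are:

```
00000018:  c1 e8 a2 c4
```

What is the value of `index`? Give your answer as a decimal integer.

`index` follows `length` (2 bytes), so it starts at byte offset 2 and occupies 2 bytes.
Bytes at offsets 2..3: A2 C4.
Little-endian stores the least-significant byte at the lowest address.
Reassemble most-significant byte first: C4 A2 → 0xC4A2.
Top bit is set, so as a signed 16-bit value this is 0xC4A2 − 2^16 = -15198.

-15198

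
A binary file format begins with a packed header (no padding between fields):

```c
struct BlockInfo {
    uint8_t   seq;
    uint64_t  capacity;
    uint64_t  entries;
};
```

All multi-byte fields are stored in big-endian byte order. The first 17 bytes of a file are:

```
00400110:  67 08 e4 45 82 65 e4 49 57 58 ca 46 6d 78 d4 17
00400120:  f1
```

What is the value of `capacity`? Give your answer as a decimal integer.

`capacity` follows `seq` (1 byte), so it starts at byte offset 1 and occupies 8 bytes.
Bytes at offsets 1..8: 08 E4 45 82 65 E4 49 57.
Big-endian: lowest address holds the most-significant byte.
The bytes are already most-significant first: 0x08E4458265E44957.
0x08E4458265E44957 = 640713473350977879.

640713473350977879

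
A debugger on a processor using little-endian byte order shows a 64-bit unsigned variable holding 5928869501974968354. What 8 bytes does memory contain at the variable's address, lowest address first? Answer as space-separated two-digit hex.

22 78 DD 48 66 93 47 52

5928869501974968354 in hexadecimal, padded to 64 bits, is 0x5247936648DD7822.
Split into bytes (most-significant first): 52 47 93 66 48 DD 78 22.
Little-endian: lowest address holds the least-significant byte.
So at ascending addresses the bytes are 22 78 DD 48 66 93 47 52.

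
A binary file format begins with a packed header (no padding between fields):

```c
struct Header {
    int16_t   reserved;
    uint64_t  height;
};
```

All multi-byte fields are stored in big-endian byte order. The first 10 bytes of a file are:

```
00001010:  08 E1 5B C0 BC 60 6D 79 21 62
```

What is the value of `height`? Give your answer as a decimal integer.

6611491375319425378

`height` follows `reserved` (2 bytes), so it starts at byte offset 2 and occupies 8 bytes.
Bytes at offsets 2..9: 5B C0 BC 60 6D 79 21 62.
Big-endian: lowest address holds the most-significant byte.
The bytes are already most-significant first: 0x5BC0BC606D792162.
0x5BC0BC606D792162 = 6611491375319425378.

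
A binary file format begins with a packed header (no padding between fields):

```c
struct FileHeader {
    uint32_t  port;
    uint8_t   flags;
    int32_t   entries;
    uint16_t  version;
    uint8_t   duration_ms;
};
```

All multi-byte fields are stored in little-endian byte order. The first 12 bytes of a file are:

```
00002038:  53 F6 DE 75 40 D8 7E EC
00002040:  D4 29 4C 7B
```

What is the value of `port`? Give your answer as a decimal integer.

1977546323

`port` is the first field, at byte offset 0, occupying 4 bytes.
Bytes at offsets 0..3: 53 F6 DE 75.
Little-endian: lowest address holds the least-significant byte.
Reassemble most-significant byte first: 75 DE F6 53 → 0x75DEF653.
0x75DEF653 = 1977546323.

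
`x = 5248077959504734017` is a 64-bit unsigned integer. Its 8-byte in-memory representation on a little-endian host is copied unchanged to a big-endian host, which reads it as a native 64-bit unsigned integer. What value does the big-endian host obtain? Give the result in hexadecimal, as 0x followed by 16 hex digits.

0x4127D64119EBD448

5248077959504734017 in 64-bit hexadecimal is 0x48D4EB1941D62741.
Stored little-endian, the bytes at ascending addresses are 41 27 D6 41 19 EB D4 48.
Read back as big-endian, the last byte is least significant, giving 0x4127D64119EBD448.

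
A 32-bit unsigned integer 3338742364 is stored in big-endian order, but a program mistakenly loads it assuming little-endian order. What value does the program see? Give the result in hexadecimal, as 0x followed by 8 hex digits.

3338742364 in 32-bit hexadecimal is 0xC7012A5C.
Stored big-endian, the bytes at ascending addresses are C7 01 2A 5C.
Read back as little-endian, the first byte is least significant, giving 0x5C2A01C7.

0x5C2A01C7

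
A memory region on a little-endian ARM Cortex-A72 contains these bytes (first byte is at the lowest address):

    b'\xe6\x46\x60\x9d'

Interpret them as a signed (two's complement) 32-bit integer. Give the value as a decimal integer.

Little-endian stores the least-significant byte at the lowest address.
Reassemble most-significant byte first: 9D 60 46 E6 → 0x9D6046E6.
Top bit is set, so as a signed 32-bit value this is 0x9D6046E6 − 2^32 = -1654634778.

-1654634778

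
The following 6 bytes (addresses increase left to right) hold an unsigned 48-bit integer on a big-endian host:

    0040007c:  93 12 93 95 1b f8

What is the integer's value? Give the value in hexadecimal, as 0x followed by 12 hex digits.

0x931293951BF8

Big-endian: lowest address holds the most-significant byte.
The bytes are already most-significant first: 0x931293951BF8.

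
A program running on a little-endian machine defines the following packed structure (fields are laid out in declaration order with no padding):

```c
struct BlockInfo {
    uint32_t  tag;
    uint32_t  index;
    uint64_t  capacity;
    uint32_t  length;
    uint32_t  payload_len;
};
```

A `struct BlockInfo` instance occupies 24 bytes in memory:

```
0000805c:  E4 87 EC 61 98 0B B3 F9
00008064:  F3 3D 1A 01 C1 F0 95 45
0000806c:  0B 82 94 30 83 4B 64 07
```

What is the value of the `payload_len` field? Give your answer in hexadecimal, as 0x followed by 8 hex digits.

`payload_len` follows `tag` (4 B), `index` (4 B), `capacity` (8 B), `length` (4 B), so it starts at offset 4 + 4 + 8 + 4 = 20 and occupies 4 bytes.
Bytes at offsets 20..23: 83 4B 64 07.
Little-endian: lowest address holds the least-significant byte.
Reassemble most-significant byte first: 07 64 4B 83 → 0x07644B83.

0x07644B83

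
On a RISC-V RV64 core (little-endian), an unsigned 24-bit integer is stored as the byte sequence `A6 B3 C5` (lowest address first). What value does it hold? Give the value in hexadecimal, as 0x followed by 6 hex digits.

In little-endian order the low byte comes first in memory.
Reassemble most-significant byte first: C5 B3 A6 → 0xC5B3A6.

0xC5B3A6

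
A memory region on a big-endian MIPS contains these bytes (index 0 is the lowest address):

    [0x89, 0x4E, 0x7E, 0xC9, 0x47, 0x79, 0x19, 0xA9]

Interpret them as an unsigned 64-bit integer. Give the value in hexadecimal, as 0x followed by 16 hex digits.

Big-endian: lowest address holds the most-significant byte.
The bytes are already most-significant first: 0x894E7EC9477919A9.

0x894E7EC9477919A9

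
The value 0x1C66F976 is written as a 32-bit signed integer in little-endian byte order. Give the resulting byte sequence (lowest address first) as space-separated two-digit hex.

Split into bytes (most-significant first): 1C 66 F9 76.
Little-endian stores the least-significant byte at the lowest address.
So at ascending addresses the bytes are 76 F9 66 1C.

76 F9 66 1C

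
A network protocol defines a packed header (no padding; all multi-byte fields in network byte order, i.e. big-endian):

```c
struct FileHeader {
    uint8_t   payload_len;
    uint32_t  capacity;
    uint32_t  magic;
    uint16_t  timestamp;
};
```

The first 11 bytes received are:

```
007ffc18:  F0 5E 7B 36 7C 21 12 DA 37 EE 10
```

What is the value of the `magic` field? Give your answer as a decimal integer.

554883639

`magic` follows `payload_len` (1 B), `capacity` (4 B), so it starts at offset 1 + 4 = 5 and occupies 4 bytes.
Bytes at offsets 5..8: 21 12 DA 37.
In big-endian order the high byte comes first in memory.
The bytes are already most-significant first: 0x2112DA37.
0x2112DA37 = 554883639.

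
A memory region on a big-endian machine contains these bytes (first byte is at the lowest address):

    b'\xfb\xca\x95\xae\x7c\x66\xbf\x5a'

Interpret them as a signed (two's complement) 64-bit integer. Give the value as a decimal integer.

Big-endian: lowest address holds the most-significant byte.
The bytes are already most-significant first: 0xFBCA95AE7C66BF5A.
Top bit is set, so as a signed 64-bit value this is 0xFBCA95AE7C66BF5A − 2^64 = -303265448250130598.

-303265448250130598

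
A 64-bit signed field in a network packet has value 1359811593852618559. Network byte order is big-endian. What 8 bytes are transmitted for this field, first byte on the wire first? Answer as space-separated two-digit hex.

12 DF 05 70 A5 0B 07 3F

1359811593852618559 in hexadecimal, padded to 64 bits, is 0x12DF0570A50B073F.
Split into bytes (most-significant first): 12 DF 05 70 A5 0B 07 3F.
Big-endian: lowest address holds the most-significant byte.
So the memory order matches the most-significant-first order: 12 DF 05 70 A5 0B 07 3F.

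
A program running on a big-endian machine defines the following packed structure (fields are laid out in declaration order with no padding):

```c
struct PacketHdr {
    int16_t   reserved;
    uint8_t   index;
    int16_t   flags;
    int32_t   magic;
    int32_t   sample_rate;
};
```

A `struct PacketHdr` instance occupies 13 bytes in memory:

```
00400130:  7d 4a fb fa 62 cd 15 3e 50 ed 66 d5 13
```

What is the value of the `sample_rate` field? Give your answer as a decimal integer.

-312027885

`sample_rate` follows `reserved` (2 B), `index` (1 B), `flags` (2 B), `magic` (4 B), so it starts at offset 2 + 1 + 2 + 4 = 9 and occupies 4 bytes.
Bytes at offsets 9..12: ED 66 D5 13.
Big-endian: lowest address holds the most-significant byte.
The bytes are already most-significant first: 0xED66D513.
Top bit is set, so as a signed 32-bit value this is 0xED66D513 − 2^32 = -312027885.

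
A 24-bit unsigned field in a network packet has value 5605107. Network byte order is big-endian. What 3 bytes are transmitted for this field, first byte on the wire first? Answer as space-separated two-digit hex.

55 86 F3

5605107 in hexadecimal, padded to 24 bits, is 0x5586F3.
Split into bytes (most-significant first): 55 86 F3.
In big-endian order the high byte comes first in memory.
So the memory order matches the most-significant-first order: 55 86 F3.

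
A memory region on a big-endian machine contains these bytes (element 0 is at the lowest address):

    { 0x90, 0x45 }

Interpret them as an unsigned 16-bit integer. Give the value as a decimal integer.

Big-endian stores the most-significant byte at the lowest address.
The bytes are already most-significant first: 0x9045.
0x9045 = 36933.

36933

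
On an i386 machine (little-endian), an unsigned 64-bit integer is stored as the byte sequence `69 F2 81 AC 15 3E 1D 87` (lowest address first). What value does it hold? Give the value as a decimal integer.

9736006232254313065

Little-endian: lowest address holds the least-significant byte.
Reassemble most-significant byte first: 87 1D 3E 15 AC 81 F2 69 → 0x871D3E15AC81F269.
0x871D3E15AC81F269 = 9736006232254313065.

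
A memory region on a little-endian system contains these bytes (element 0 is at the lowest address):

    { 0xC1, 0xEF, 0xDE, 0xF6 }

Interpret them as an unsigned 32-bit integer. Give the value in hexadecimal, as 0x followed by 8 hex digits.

0xF6DEEFC1

In little-endian order the low byte comes first in memory.
Reassemble most-significant byte first: F6 DE EF C1 → 0xF6DEEFC1.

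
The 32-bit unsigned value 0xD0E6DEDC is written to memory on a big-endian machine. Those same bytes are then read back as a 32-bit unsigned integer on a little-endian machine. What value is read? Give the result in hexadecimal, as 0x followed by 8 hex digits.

0xDCDEE6D0

Stored big-endian, the bytes at ascending addresses are D0 E6 DE DC.
Read back as little-endian, the first byte is least significant, giving 0xDCDEE6D0.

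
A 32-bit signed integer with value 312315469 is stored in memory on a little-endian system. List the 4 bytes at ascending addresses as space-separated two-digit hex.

4D 8E 9D 12

312315469 in hexadecimal, padded to 32 bits, is 0x129D8E4D.
Split into bytes (most-significant first): 12 9D 8E 4D.
In little-endian order the low byte comes first in memory.
So at ascending addresses the bytes are 4D 8E 9D 12.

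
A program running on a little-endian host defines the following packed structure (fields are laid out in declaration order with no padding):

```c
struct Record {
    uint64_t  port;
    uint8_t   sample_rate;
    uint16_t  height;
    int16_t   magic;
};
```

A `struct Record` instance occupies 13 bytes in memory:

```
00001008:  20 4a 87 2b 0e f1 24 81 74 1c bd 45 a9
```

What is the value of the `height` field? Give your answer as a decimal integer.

`height` follows `port` (8 B), `sample_rate` (1 B), so it starts at offset 8 + 1 = 9 and occupies 2 bytes.
Bytes at offsets 9..10: 1C BD.
Little-endian: lowest address holds the least-significant byte.
Reassemble most-significant byte first: BD 1C → 0xBD1C.
0xBD1C = 48412.

48412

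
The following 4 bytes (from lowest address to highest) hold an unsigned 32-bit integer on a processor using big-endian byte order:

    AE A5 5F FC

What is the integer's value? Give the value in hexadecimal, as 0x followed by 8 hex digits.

Big-endian: lowest address holds the most-significant byte.
The bytes are already most-significant first: 0xAEA55FFC.

0xAEA55FFC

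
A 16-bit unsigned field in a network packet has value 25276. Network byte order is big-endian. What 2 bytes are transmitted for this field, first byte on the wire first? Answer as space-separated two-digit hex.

62 BC

25276 in hexadecimal, padded to 16 bits, is 0x62BC.
Split into bytes (most-significant first): 62 BC.
Big-endian: lowest address holds the most-significant byte.
So the memory order matches the most-significant-first order: 62 BC.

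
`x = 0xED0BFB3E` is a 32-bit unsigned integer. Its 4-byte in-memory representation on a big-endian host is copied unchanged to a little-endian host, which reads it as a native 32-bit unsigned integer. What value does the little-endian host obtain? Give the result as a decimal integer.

Stored big-endian, the bytes at ascending addresses are ED 0B FB 3E.
Read back as little-endian, the first byte is least significant, giving 0x3EFB0BED.
0x3EFB0BED = 1056639981.

1056639981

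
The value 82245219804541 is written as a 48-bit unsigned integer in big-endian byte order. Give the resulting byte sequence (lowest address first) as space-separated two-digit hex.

4A CD 35 1C 65 7D

82245219804541 in hexadecimal, padded to 48 bits, is 0x4ACD351C657D.
Split into bytes (most-significant first): 4A CD 35 1C 65 7D.
In big-endian order the high byte comes first in memory.
So the memory order matches the most-significant-first order: 4A CD 35 1C 65 7D.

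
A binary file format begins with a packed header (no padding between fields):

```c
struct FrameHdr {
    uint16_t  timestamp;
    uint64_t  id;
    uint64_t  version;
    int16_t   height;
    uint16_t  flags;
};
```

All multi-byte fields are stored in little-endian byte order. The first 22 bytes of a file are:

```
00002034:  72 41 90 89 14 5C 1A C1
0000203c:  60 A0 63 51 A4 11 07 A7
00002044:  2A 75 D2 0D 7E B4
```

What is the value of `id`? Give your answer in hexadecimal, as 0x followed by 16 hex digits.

`id` follows `timestamp` (2 bytes), so it starts at byte offset 2 and occupies 8 bytes.
Bytes at offsets 2..9: 90 89 14 5C 1A C1 60 A0.
Little-endian: lowest address holds the least-significant byte.
Reassemble most-significant byte first: A0 60 C1 1A 5C 14 89 90 → 0xA060C11A5C148990.

0xA060C11A5C148990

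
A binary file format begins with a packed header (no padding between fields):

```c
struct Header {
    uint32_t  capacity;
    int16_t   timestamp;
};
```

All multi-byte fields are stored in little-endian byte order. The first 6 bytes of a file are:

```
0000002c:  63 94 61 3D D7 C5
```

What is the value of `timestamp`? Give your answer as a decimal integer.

`timestamp` follows `capacity` (4 bytes), so it starts at byte offset 4 and occupies 2 bytes.
Bytes at offsets 4..5: D7 C5.
Little-endian stores the least-significant byte at the lowest address.
Reassemble most-significant byte first: C5 D7 → 0xC5D7.
Top bit is set, so as a signed 16-bit value this is 0xC5D7 − 2^16 = -14889.

-14889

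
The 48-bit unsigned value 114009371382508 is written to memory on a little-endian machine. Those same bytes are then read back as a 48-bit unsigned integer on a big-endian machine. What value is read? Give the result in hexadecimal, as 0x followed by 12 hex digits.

114009371382508 in 48-bit hexadecimal is 0x67B0E01512EC.
Stored little-endian, the bytes at ascending addresses are EC 12 15 E0 B0 67.
Read back as big-endian, the last byte is least significant, giving 0xEC1215E0B067.

0xEC1215E0B067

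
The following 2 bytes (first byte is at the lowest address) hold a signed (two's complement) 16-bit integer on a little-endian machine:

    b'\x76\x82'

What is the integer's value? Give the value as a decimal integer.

-32138

Little-endian: lowest address holds the least-significant byte.
Reassemble most-significant byte first: 82 76 → 0x8276.
Top bit is set, so as a signed 16-bit value this is 0x8276 − 2^16 = -32138.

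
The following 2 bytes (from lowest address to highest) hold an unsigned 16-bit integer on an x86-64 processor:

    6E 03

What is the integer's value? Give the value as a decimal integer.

In little-endian order the low byte comes first in memory.
Reassemble most-significant byte first: 03 6E → 0x036E.
0x036E = 878.

878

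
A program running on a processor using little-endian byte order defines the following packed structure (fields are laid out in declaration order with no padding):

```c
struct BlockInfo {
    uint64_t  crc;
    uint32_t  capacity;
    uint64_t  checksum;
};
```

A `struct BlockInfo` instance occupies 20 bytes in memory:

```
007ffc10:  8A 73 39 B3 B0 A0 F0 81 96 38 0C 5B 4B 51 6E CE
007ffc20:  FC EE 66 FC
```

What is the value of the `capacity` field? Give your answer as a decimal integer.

1527527574

`capacity` follows `crc` (8 bytes), so it starts at byte offset 8 and occupies 4 bytes.
Bytes at offsets 8..11: 96 38 0C 5B.
In little-endian order the low byte comes first in memory.
Reassemble most-significant byte first: 5B 0C 38 96 → 0x5B0C3896.
0x5B0C3896 = 1527527574.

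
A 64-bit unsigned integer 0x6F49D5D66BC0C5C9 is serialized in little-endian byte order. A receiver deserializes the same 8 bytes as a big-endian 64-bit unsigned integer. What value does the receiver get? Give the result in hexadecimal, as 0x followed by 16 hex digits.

0xC9C5C06BD6D5496F

Stored little-endian, the bytes at ascending addresses are C9 C5 C0 6B D6 D5 49 6F.
Read back as big-endian, the last byte is least significant, giving 0xC9C5C06BD6D5496F.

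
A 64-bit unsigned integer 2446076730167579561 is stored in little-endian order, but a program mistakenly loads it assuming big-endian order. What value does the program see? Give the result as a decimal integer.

12237402251315245601

2446076730167579561 in 64-bit hexadecimal is 0x21F235D382FCD3A9.
Stored little-endian, the bytes at ascending addresses are A9 D3 FC 82 D3 35 F2 21.
Read back as big-endian, the last byte is least significant, giving 0xA9D3FC82D335F221.
0xA9D3FC82D335F221 = 12237402251315245601.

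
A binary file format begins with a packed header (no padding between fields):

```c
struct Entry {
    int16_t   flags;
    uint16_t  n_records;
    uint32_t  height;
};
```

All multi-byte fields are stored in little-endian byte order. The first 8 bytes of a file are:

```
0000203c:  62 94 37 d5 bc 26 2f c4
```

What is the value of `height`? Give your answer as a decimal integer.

`height` follows `flags` (2 B), `n_records` (2 B), so it starts at offset 2 + 2 = 4 and occupies 4 bytes.
Bytes at offsets 4..7: BC 26 2F C4.
Little-endian stores the least-significant byte at the lowest address.
Reassemble most-significant byte first: C4 2F 26 BC → 0xC42F26BC.
0xC42F26BC = 3291424444.

3291424444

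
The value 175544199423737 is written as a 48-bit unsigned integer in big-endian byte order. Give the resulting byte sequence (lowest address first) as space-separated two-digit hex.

9F A8 11 A6 26 F9

175544199423737 in hexadecimal, padded to 48 bits, is 0x9FA811A626F9.
Split into bytes (most-significant first): 9F A8 11 A6 26 F9.
Big-endian stores the most-significant byte at the lowest address.
So the memory order matches the most-significant-first order: 9F A8 11 A6 26 F9.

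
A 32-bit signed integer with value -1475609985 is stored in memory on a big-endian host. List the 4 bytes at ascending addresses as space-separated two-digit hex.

A8 0B FA 7F

Two's complement of -1475609985 in 32 bits: 1475609985 = 0x57F40581; invert → 0xA80BFA7E; add 1 → 0xA80BFA7F.
Split into bytes (most-significant first): A8 0B FA 7F.
Big-endian stores the most-significant byte at the lowest address.
So the memory order matches the most-significant-first order: A8 0B FA 7F.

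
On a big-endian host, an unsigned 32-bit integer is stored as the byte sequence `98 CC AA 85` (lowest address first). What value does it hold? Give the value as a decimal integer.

Big-endian stores the most-significant byte at the lowest address.
The bytes are already most-significant first: 0x98CCAA85.
0x98CCAA85 = 2563549829.

2563549829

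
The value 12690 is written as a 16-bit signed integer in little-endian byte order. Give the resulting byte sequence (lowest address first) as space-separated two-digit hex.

12690 in hexadecimal, padded to 16 bits, is 0x3192.
Split into bytes (most-significant first): 31 92.
In little-endian order the low byte comes first in memory.
So at ascending addresses the bytes are 92 31.

92 31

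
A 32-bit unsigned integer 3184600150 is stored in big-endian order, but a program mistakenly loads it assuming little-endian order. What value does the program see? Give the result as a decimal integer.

1445253565

3184600150 in 32-bit hexadecimal is 0xBDD12456.
Stored big-endian, the bytes at ascending addresses are BD D1 24 56.
Read back as little-endian, the first byte is least significant, giving 0x5624D1BD.
0x5624D1BD = 1445253565.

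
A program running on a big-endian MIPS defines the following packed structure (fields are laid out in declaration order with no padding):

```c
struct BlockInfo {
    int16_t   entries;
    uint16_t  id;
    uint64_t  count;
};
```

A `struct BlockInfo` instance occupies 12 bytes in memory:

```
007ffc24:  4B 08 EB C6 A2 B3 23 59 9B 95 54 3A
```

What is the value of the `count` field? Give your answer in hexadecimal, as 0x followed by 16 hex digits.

`count` follows `entries` (2 B), `id` (2 B), so it starts at offset 2 + 2 = 4 and occupies 8 bytes.
Bytes at offsets 4..11: A2 B3 23 59 9B 95 54 3A.
In big-endian order the high byte comes first in memory.
The bytes are already most-significant first: 0xA2B323599B95543A.

0xA2B323599B95543A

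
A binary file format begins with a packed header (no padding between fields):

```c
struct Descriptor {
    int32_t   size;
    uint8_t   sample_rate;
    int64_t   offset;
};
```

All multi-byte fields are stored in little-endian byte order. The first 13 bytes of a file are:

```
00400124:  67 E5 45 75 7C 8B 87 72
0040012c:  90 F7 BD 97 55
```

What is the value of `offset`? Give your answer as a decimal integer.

6167607085685180299

`offset` follows `size` (4 B), `sample_rate` (1 B), so it starts at offset 4 + 1 = 5 and occupies 8 bytes.
Bytes at offsets 5..12: 8B 87 72 90 F7 BD 97 55.
Little-endian: lowest address holds the least-significant byte.
Reassemble most-significant byte first: 55 97 BD F7 90 72 87 8B → 0x5597BDF79072878B.
0x5597BDF79072878B = 6167607085685180299.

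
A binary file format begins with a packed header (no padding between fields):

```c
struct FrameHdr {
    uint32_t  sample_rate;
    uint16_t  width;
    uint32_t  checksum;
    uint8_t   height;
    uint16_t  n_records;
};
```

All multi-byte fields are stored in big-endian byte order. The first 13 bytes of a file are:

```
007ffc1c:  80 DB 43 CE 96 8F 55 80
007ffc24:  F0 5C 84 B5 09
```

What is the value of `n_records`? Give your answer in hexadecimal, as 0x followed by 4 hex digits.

0xB509

`n_records` follows `sample_rate` (4 B), `width` (2 B), `checksum` (4 B), `height` (1 B), so it starts at offset 4 + 2 + 4 + 1 = 11 and occupies 2 bytes.
Bytes at offsets 11..12: B5 09.
Big-endian stores the most-significant byte at the lowest address.
The bytes are already most-significant first: 0xB509.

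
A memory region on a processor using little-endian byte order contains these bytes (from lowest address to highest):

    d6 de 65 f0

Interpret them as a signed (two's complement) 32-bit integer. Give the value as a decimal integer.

Little-endian: lowest address holds the least-significant byte.
Reassemble most-significant byte first: F0 65 DE D6 → 0xF065DED6.
Top bit is set, so as a signed 32-bit value this is 0xF065DED6 − 2^32 = -261759274.

-261759274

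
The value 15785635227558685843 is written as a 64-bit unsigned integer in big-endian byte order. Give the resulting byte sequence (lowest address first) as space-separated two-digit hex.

DB 11 D7 9A 84 87 2C 93

15785635227558685843 in hexadecimal, padded to 64 bits, is 0xDB11D79A84872C93.
Split into bytes (most-significant first): DB 11 D7 9A 84 87 2C 93.
Big-endian: lowest address holds the most-significant byte.
So the memory order matches the most-significant-first order: DB 11 D7 9A 84 87 2C 93.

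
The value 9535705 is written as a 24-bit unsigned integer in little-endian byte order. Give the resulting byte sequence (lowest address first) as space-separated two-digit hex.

D9 80 91

9535705 in hexadecimal, padded to 24 bits, is 0x9180D9.
Split into bytes (most-significant first): 91 80 D9.
Little-endian stores the least-significant byte at the lowest address.
So at ascending addresses the bytes are D9 80 91.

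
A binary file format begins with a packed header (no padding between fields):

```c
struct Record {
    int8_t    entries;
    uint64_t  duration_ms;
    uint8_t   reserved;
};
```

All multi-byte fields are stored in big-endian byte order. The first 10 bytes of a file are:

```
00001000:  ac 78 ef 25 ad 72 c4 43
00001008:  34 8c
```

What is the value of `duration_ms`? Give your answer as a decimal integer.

`duration_ms` follows `entries` (1 byte), so it starts at byte offset 1 and occupies 8 bytes.
Bytes at offsets 1..8: 78 EF 25 AD 72 C4 43 34.
In big-endian order the high byte comes first in memory.
The bytes are already most-significant first: 0x78EF25AD72C44334.
0x78EF25AD72C44334 = 8714225230870233908.

8714225230870233908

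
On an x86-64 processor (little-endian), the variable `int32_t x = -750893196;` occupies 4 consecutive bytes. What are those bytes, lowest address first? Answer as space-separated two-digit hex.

74 47 3E D3

Two's complement of -750893196 in 32 bits: 750893196 = 0x2CC1B88C; invert → 0xD33E4773; add 1 → 0xD33E4774.
Split into bytes (most-significant first): D3 3E 47 74.
Little-endian: lowest address holds the least-significant byte.
So at ascending addresses the bytes are 74 47 3E D3.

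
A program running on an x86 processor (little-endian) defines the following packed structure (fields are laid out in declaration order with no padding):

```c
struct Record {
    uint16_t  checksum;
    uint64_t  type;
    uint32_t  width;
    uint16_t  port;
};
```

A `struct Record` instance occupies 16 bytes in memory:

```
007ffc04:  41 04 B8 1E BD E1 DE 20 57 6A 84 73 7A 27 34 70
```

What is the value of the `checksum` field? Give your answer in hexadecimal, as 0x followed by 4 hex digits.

0x0441

`checksum` is the first field, at byte offset 0, occupying 2 bytes.
Bytes at offsets 0..1: 41 04.
Little-endian stores the least-significant byte at the lowest address.
Reassemble most-significant byte first: 04 41 → 0x0441.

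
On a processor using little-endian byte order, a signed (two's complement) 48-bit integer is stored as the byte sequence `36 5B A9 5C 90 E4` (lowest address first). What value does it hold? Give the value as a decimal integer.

Little-endian stores the least-significant byte at the lowest address.
Reassemble most-significant byte first: E4 90 5C A9 5B 36 → 0xE4905CA95B36.
Top bit is set, so as a signed 48-bit value this is 0xE4905CA95B36 − 2^48 = -30166295684298.

-30166295684298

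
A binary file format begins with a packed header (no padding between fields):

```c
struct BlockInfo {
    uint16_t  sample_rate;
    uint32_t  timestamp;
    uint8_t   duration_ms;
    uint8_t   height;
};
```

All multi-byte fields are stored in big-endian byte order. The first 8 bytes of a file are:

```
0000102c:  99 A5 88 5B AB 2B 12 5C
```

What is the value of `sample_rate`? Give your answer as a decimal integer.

39333

`sample_rate` is the first field, at byte offset 0, occupying 2 bytes.
Bytes at offsets 0..1: 99 A5.
In big-endian order the high byte comes first in memory.
The bytes are already most-significant first: 0x99A5.
0x99A5 = 39333.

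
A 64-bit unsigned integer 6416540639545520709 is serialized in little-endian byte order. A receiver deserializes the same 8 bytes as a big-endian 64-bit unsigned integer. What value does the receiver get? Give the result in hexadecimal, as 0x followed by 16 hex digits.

6416540639545520709 in 64-bit hexadecimal is 0x590C21B722F7F245.
Stored little-endian, the bytes at ascending addresses are 45 F2 F7 22 B7 21 0C 59.
Read back as big-endian, the last byte is least significant, giving 0x45F2F722B7210C59.

0x45F2F722B7210C59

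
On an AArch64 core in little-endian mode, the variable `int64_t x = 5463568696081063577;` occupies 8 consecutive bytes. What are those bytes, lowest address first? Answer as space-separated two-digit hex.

99 1E DB 27 C8 7E D2 4B

5463568696081063577 in hexadecimal, padded to 64 bits, is 0x4BD27EC827DB1E99.
Split into bytes (most-significant first): 4B D2 7E C8 27 DB 1E 99.
Little-endian: lowest address holds the least-significant byte.
So at ascending addresses the bytes are 99 1E DB 27 C8 7E D2 4B.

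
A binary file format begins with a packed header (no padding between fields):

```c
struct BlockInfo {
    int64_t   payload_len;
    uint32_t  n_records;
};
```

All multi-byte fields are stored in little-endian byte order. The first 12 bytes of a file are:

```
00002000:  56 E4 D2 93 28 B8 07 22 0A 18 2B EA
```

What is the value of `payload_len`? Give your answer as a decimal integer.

2452131006544798806

`payload_len` is the first field, at byte offset 0, occupying 8 bytes.
Bytes at offsets 0..7: 56 E4 D2 93 28 B8 07 22.
Little-endian stores the least-significant byte at the lowest address.
Reassemble most-significant byte first: 22 07 B8 28 93 D2 E4 56 → 0x2207B82893D2E456.
0x2207B82893D2E456 = 2452131006544798806.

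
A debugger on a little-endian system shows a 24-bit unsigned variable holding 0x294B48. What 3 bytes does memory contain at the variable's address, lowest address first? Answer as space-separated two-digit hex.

48 4B 29

Split into bytes (most-significant first): 29 4B 48.
In little-endian order the low byte comes first in memory.
So at ascending addresses the bytes are 48 4B 29.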